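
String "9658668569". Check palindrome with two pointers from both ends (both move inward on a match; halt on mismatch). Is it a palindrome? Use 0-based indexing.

palindrome

l=0 r=9: '9'=='9', l++,r--
l=1 r=8: '6'=='6', l++,r--
l=2 r=7: '5'=='5', l++,r--
l=3 r=6: '8'=='8', l++,r--
l=4 r=5: '6'=='6', l++,r--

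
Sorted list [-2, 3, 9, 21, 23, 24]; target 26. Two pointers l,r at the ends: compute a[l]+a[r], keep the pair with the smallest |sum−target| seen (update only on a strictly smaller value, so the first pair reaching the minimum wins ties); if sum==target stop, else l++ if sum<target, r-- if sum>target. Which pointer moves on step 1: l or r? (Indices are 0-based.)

l=0 r=5: -2+24=22 d=4 *, l++

l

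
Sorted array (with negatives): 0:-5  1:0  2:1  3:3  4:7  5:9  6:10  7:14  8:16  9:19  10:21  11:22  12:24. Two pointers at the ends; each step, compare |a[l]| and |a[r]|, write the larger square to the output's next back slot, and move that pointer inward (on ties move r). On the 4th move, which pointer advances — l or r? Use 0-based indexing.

r

l=0 r=12: |-5|<=|24| out[12]=576, r--
l=0 r=11: |-5|<=|22| out[11]=484, r--
l=0 r=10: |-5|<=|21| out[10]=441, r--
l=0 r=9: |-5|<=|19| out[9]=361, r--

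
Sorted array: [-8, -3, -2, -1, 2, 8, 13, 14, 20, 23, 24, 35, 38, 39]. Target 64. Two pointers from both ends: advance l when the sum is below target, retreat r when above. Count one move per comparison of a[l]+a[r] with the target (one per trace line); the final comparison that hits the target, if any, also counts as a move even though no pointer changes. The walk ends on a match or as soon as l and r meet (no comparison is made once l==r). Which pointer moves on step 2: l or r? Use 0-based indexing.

l=0 r=13: -8+39=31 <64, l++
l=1 r=13: -3+39=36 <64, l++

l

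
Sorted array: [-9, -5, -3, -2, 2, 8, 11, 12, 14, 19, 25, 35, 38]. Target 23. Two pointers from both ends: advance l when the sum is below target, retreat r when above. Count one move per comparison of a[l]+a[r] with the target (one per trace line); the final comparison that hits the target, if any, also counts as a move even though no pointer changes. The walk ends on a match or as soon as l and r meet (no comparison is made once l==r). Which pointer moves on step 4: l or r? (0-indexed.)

l

l=0 r=12: -9+38=29 >23, r--
l=0 r=11: -9+35=26 >23, r--
l=0 r=10: -9+25=16 <23, l++
l=1 r=10: -5+25=20 <23, l++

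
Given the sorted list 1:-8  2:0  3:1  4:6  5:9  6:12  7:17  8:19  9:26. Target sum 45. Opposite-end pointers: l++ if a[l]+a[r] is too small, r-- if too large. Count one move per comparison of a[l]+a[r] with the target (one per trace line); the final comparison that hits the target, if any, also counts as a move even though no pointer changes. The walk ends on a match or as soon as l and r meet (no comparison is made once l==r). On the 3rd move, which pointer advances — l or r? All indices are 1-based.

[1,9] -8+26=18 <45 → l++
[2,9] 0+26=26 <45 → l++
[3,9] 1+26=27 <45 → l++

l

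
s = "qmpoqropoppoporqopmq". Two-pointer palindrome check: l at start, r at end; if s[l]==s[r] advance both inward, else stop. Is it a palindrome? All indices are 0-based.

l=0 r=19: 'q'=='q', l++,r--
l=1 r=18: 'm'=='m', l++,r--
l=2 r=17: 'p'=='p', l++,r--
l=3 r=16: 'o'=='o', l++,r--
l=4 r=15: 'q'=='q', l++,r--
l=5 r=14: 'r'=='r', l++,r--
l=6 r=13: 'o'=='o', l++,r--
l=7 r=12: 'p'=='p', l++,r--
l=8 r=11: 'o'=='o', l++,r--
l=9 r=10: 'p'=='p', l++,r--

palindrome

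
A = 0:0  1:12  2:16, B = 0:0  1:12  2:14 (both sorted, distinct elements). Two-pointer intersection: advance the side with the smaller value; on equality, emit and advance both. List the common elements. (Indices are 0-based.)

intersection = [0, 12]

[i=0,j=0] 0==0 emit → i++,j++
[i=1,j=1] 12==12 emit → i++,j++
[i=2,j=2] 16>14 → j++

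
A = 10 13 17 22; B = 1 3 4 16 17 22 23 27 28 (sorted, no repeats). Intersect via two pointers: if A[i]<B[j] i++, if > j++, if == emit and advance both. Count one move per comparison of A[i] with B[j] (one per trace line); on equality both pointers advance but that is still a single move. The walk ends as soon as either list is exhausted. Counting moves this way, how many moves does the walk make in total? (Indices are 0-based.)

i=0 j=0: 10>1, j++
i=0 j=1: 10>3, j++
i=0 j=2: 10>4, j++
i=0 j=3: 10<16, i++
i=1 j=3: 13<16, i++
i=2 j=3: 17>16, j++
i=2 j=4: 17==17 emit, i++,j++
i=3 j=5: 22==22 emit, i++,j++

8 moves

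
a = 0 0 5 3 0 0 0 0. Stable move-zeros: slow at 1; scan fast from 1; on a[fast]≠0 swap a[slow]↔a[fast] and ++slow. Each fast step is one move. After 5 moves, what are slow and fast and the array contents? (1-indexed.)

(s=1,f=1) a[fast]=0 → fast++
(s=1,f=2) a[fast]=0 → fast++
(s=1,f=3) a[fast]=5≠0 swap→a[1]=5 → slow++,fast++
(s=2,f=4) a[fast]=3≠0 swap→a[2]=3 → slow++,fast++
(s=3,f=5) a[fast]=0 → fast++

slow=3, fast=6, a=[5, 3, 0, 0, 0, 0, 0, 0]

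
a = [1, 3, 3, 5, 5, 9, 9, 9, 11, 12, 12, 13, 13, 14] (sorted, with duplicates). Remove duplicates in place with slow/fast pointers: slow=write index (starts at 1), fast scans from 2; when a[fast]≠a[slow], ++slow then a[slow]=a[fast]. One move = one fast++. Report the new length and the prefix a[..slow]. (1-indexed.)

length 8; prefix = [1, 3, 5, 9, 11, 12, 13, 14]

slow=1 fast=2: a[fast]=3≠a[slow]=1 write a[2]=3, slow++,fast++
slow=2 fast=3: a[fast]=3=a[slow] dup, fast++
slow=2 fast=4: a[fast]=5≠a[slow]=3 write a[3]=5, slow++,fast++
slow=3 fast=5: a[fast]=5=a[slow] dup, fast++
slow=3 fast=6: a[fast]=9≠a[slow]=5 write a[4]=9, slow++,fast++
slow=4 fast=7: a[fast]=9=a[slow] dup, fast++
slow=4 fast=8: a[fast]=9=a[slow] dup, fast++
slow=4 fast=9: a[fast]=11≠a[slow]=9 write a[5]=11, slow++,fast++
slow=5 fast=10: a[fast]=12≠a[slow]=11 write a[6]=12, slow++,fast++
slow=6 fast=11: a[fast]=12=a[slow] dup, fast++
slow=6 fast=12: a[fast]=13≠a[slow]=12 write a[7]=13, slow++,fast++
slow=7 fast=13: a[fast]=13=a[slow] dup, fast++
slow=7 fast=14: a[fast]=14≠a[slow]=13 write a[8]=14, slow++,fast++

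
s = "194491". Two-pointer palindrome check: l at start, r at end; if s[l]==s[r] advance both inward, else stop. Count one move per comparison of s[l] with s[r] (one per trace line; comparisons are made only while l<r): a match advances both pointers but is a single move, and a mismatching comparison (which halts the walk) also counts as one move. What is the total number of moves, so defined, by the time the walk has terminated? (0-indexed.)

[0,5] '1'=='1' → l++,r--
[1,4] '9'=='9' → l++,r--
[2,3] '4'=='4' → l++,r--

3 moves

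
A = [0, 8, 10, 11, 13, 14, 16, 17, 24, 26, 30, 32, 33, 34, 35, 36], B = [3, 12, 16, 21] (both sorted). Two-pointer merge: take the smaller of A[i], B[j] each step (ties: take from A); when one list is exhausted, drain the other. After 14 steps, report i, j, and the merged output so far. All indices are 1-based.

i=1 j=1: A[i]=0<=B[j]=3 take 0, i++
i=2 j=1: A[i]=8>B[j]=3 take 3, j++
i=2 j=2: A[i]=8<=B[j]=12 take 8, i++
i=3 j=2: A[i]=10<=B[j]=12 take 10, i++
i=4 j=2: A[i]=11<=B[j]=12 take 11, i++
i=5 j=2: A[i]=13>B[j]=12 take 12, j++
i=5 j=3: A[i]=13<=B[j]=16 take 13, i++
i=6 j=3: A[i]=14<=B[j]=16 take 14, i++
i=7 j=3: A[i]=16<=B[j]=16 take 16, i++
i=8 j=3: A[i]=17>B[j]=16 take 16, j++
i=8 j=4: A[i]=17<=B[j]=21 take 17, i++
i=9 j=4: A[i]=24>B[j]=21 take 21, j++
i=9 j=5: B done, take A[i]=24, i++
i=10 j=5: B done, take A[i]=26, i++

i=11, j=5, merged so far=[0, 3, 8, 10, 11, 12, 13, 14, 16, 16, 17, 21, 24, 26]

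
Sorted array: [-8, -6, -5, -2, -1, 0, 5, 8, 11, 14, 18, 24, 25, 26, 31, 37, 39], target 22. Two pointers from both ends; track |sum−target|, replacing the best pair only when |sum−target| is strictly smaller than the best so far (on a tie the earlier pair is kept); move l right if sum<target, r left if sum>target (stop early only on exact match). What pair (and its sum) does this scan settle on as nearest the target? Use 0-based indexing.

pair (-2, 24) with sum 22 (|Δ|=0)

l=0 r=16: -8+39=31 d=9 *, r--
l=0 r=15: -8+37=29 d=7 *, r--
l=0 r=14: -8+31=23 d=1 *, r--
l=0 r=13: -8+26=18 d=4, l++
l=1 r=13: -6+26=20 d=2, l++
l=2 r=13: -5+26=21 d=1, l++
l=3 r=13: -2+26=24 d=2, r--
l=3 r=12: -2+25=23 d=1, r--
l=3 r=11: -2+24=22 d=0 *, stop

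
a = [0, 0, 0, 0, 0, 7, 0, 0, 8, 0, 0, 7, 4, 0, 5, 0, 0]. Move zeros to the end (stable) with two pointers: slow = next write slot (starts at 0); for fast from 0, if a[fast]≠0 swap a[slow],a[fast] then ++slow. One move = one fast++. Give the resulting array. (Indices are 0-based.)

slow=0 fast=0: a[fast]=0, fast++
slow=0 fast=1: a[fast]=0, fast++
slow=0 fast=2: a[fast]=0, fast++
slow=0 fast=3: a[fast]=0, fast++
slow=0 fast=4: a[fast]=0, fast++
slow=0 fast=5: a[fast]=7≠0 swap→a[0]=7, slow++,fast++
slow=1 fast=6: a[fast]=0, fast++
slow=1 fast=7: a[fast]=0, fast++
slow=1 fast=8: a[fast]=8≠0 swap→a[1]=8, slow++,fast++
slow=2 fast=9: a[fast]=0, fast++
slow=2 fast=10: a[fast]=0, fast++
slow=2 fast=11: a[fast]=7≠0 swap→a[2]=7, slow++,fast++
slow=3 fast=12: a[fast]=4≠0 swap→a[3]=4, slow++,fast++
slow=4 fast=13: a[fast]=0, fast++
slow=4 fast=14: a[fast]=5≠0 swap→a[4]=5, slow++,fast++
slow=5 fast=15: a[fast]=0, fast++
slow=5 fast=16: a[fast]=0, fast++

[7, 8, 7, 4, 5, 0, 0, 0, 0, 0, 0, 0, 0, 0, 0, 0, 0]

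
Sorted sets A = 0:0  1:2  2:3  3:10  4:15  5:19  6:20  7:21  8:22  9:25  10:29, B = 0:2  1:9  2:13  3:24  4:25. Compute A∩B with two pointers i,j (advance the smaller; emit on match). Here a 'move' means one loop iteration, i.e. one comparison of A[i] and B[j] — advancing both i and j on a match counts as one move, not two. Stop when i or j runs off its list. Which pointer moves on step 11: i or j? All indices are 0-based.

i

i=0 j=0: 0<2, i++
i=1 j=0: 2==2 emit, i++,j++
i=2 j=1: 3<9, i++
i=3 j=1: 10>9, j++
i=3 j=2: 10<13, i++
i=4 j=2: 15>13, j++
i=4 j=3: 15<24, i++
i=5 j=3: 19<24, i++
i=6 j=3: 20<24, i++
i=7 j=3: 21<24, i++
i=8 j=3: 22<24, i++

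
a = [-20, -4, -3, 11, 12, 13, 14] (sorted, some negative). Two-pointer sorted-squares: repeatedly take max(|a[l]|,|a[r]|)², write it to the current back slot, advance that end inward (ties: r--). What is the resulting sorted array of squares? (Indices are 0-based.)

l=0 r=6: |-20|>|14| out[6]=400, l++
l=1 r=6: |-4|<=|14| out[5]=196, r--
l=1 r=5: |-4|<=|13| out[4]=169, r--
l=1 r=4: |-4|<=|12| out[3]=144, r--
l=1 r=3: |-4|<=|11| out[2]=121, r--
l=1 r=2: |-4|>|-3| out[1]=16, l++
l=2 r=2: |-3|<=|-3| out[0]=9, r--

[9, 16, 121, 144, 169, 196, 400]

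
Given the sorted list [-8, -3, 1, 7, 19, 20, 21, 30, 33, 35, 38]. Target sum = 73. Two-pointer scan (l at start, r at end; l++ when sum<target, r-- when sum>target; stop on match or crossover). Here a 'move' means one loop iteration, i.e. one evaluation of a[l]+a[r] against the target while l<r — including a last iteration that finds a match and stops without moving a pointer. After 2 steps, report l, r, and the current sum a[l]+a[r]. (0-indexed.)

l=0 r=10: -8+38=30 <73, l++
l=1 r=10: -3+38=35 <73, l++

l=2, r=10, sum=39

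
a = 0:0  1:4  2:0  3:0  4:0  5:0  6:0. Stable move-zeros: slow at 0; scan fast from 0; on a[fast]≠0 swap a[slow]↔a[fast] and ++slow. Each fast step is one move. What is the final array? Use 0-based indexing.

[4, 0, 0, 0, 0, 0, 0]

(s=0,f=0) a[fast]=0 → fast++
(s=0,f=1) a[fast]=4≠0 swap→a[0]=4 → slow++,fast++
(s=1,f=2) a[fast]=0 → fast++
(s=1,f=3) a[fast]=0 → fast++
(s=1,f=4) a[fast]=0 → fast++
(s=1,f=5) a[fast]=0 → fast++
(s=1,f=6) a[fast]=0 → fast++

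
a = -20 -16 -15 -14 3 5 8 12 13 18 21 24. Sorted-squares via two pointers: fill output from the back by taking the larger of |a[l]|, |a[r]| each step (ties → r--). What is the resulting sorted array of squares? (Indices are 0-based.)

l=0 r=11: |-20|<=|24| out[11]=576, r--
l=0 r=10: |-20|<=|21| out[10]=441, r--
l=0 r=9: |-20|>|18| out[9]=400, l++
l=1 r=9: |-16|<=|18| out[8]=324, r--
l=1 r=8: |-16|>|13| out[7]=256, l++
l=2 r=8: |-15|>|13| out[6]=225, l++
l=3 r=8: |-14|>|13| out[5]=196, l++
l=4 r=8: |3|<=|13| out[4]=169, r--
l=4 r=7: |3|<=|12| out[3]=144, r--
l=4 r=6: |3|<=|8| out[2]=64, r--
l=4 r=5: |3|<=|5| out[1]=25, r--
l=4 r=4: |3|<=|3| out[0]=9, r--

[9, 25, 64, 144, 169, 196, 225, 256, 324, 400, 441, 576]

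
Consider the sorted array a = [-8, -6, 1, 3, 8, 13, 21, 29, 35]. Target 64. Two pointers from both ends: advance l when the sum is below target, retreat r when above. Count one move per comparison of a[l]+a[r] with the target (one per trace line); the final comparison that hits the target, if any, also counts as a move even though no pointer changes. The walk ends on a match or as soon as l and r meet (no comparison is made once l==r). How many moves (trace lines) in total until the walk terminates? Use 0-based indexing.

8 moves

[0,8] -8+35=27 <64 → l++
[1,8] -6+35=29 <64 → l++
[2,8] 1+35=36 <64 → l++
[3,8] 3+35=38 <64 → l++
[4,8] 8+35=43 <64 → l++
[5,8] 13+35=48 <64 → l++
[6,8] 21+35=56 <64 → l++
[7,8] 29+35=64 → found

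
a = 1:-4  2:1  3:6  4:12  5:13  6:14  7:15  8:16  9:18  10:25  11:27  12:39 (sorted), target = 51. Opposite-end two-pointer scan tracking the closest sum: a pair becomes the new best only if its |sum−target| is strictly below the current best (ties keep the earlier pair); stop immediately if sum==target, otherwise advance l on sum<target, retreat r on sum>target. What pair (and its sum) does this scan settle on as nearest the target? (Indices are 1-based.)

pair (12, 39) with sum 51 (|Δ|=0)

[1,12] -4+39=35 d=16 * → l++
[2,12] 1+39=40 d=11 * → l++
[3,12] 6+39=45 d=6 * → l++
[4,12] 12+39=51 d=0 * → stop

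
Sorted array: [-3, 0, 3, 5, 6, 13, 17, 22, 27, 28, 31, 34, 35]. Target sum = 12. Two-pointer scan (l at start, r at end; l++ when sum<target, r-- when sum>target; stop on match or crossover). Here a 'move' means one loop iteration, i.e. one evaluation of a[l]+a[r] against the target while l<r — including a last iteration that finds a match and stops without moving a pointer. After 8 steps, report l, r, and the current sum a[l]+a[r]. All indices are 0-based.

l=0 r=12: -3+35=32 >12, r--
l=0 r=11: -3+34=31 >12, r--
l=0 r=10: -3+31=28 >12, r--
l=0 r=9: -3+28=25 >12, r--
l=0 r=8: -3+27=24 >12, r--
l=0 r=7: -3+22=19 >12, r--
l=0 r=6: -3+17=14 >12, r--
l=0 r=5: -3+13=10 <12, l++

l=1, r=5, sum=13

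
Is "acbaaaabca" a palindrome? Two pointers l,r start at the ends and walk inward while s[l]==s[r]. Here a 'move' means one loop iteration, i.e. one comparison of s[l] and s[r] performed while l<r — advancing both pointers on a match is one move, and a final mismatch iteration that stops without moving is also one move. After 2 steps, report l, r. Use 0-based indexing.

l=0 r=9: 'a'=='a', l++,r--
l=1 r=8: 'c'=='c', l++,r--

l=2, r=7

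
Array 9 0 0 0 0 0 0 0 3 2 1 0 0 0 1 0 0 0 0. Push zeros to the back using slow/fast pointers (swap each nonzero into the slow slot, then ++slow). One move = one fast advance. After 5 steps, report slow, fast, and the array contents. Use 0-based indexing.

(s=0,f=0) a[fast]=9≠0 swap→a[0]=9 → slow++,fast++
(s=1,f=1) a[fast]=0 → fast++
(s=1,f=2) a[fast]=0 → fast++
(s=1,f=3) a[fast]=0 → fast++
(s=1,f=4) a[fast]=0 → fast++

slow=1, fast=5, a=[9, 0, 0, 0, 0, 0, 0, 0, 3, 2, 1, 0, 0, 0, 1, 0, 0, 0, 0]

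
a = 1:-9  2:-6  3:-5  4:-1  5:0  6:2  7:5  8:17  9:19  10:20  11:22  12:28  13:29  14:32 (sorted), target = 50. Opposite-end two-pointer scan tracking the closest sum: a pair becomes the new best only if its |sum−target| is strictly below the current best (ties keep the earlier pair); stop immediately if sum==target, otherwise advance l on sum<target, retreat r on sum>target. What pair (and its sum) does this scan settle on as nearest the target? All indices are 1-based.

l=1 r=14: -9+32=23 d=27 *, l++
l=2 r=14: -6+32=26 d=24 *, l++
l=3 r=14: -5+32=27 d=23 *, l++
l=4 r=14: -1+32=31 d=19 *, l++
l=5 r=14: 0+32=32 d=18 *, l++
l=6 r=14: 2+32=34 d=16 *, l++
l=7 r=14: 5+32=37 d=13 *, l++
l=8 r=14: 17+32=49 d=1 *, l++
l=9 r=14: 19+32=51 d=1, r--
l=9 r=13: 19+29=48 d=2, l++
l=10 r=13: 20+29=49 d=1, l++
l=11 r=13: 22+29=51 d=1, r--
l=11 r=12: 22+28=50 d=0 *, stop

pair (22, 28) with sum 50 (|Δ|=0)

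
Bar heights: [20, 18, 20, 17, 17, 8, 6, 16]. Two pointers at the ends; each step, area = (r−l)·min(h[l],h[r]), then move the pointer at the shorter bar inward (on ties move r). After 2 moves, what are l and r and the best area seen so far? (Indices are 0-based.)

l=0, r=5, best area=112

[0,7] min(20,16)*7=112 best=112 * → r--
[0,6] min(20,6)*6=36 best=112 → r--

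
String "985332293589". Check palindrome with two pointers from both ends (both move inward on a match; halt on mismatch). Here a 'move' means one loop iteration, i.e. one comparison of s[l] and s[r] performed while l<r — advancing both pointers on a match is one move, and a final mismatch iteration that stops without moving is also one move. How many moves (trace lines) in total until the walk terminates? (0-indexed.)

5 moves

[0,11] '9'=='9' → l++,r--
[1,10] '8'=='8' → l++,r--
[2,9] '5'=='5' → l++,r--
[3,8] '3'=='3' → l++,r--
[4,7] '3'!='9' → stop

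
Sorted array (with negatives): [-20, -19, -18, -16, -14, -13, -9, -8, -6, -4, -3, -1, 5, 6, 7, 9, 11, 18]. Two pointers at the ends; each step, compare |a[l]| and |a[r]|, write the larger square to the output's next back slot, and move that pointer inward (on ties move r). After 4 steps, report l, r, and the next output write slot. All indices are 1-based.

l=4, r=17, next write slot=14

l=1 r=18: |-20|>|18| out[18]=400, l++
l=2 r=18: |-19|>|18| out[17]=361, l++
l=3 r=18: |-18|<=|18| out[16]=324, r--
l=3 r=17: |-18|>|11| out[15]=324, l++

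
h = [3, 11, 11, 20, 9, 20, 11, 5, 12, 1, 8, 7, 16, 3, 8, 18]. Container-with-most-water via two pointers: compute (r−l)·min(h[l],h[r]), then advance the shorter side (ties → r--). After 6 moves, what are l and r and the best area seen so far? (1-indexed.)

l=4, r=13, best area=216

l=1 r=16: min(3,18)*15=45 best=45 *, l++
l=2 r=16: min(11,18)*14=154 best=154 *, l++
l=3 r=16: min(11,18)*13=143 best=154, l++
l=4 r=16: min(20,18)*12=216 best=216 *, r--
l=4 r=15: min(20,8)*11=88 best=216, r--
l=4 r=14: min(20,3)*10=30 best=216, r--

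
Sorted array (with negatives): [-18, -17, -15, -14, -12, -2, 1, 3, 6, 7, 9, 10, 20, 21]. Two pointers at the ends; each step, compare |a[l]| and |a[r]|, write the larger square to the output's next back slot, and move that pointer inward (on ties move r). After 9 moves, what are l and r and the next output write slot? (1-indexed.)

l=6, r=10, next write slot=5

l=1 r=14: |-18|<=|21| out[14]=441, r--
l=1 r=13: |-18|<=|20| out[13]=400, r--
l=1 r=12: |-18|>|10| out[12]=324, l++
l=2 r=12: |-17|>|10| out[11]=289, l++
l=3 r=12: |-15|>|10| out[10]=225, l++
l=4 r=12: |-14|>|10| out[9]=196, l++
l=5 r=12: |-12|>|10| out[8]=144, l++
l=6 r=12: |-2|<=|10| out[7]=100, r--
l=6 r=11: |-2|<=|9| out[6]=81, r--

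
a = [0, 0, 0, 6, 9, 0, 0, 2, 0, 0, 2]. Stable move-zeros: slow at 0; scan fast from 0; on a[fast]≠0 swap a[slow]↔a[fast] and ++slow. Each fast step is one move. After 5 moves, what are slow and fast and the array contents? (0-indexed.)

(s=0,f=0) a[fast]=0 → fast++
(s=0,f=1) a[fast]=0 → fast++
(s=0,f=2) a[fast]=0 → fast++
(s=0,f=3) a[fast]=6≠0 swap→a[0]=6 → slow++,fast++
(s=1,f=4) a[fast]=9≠0 swap→a[1]=9 → slow++,fast++

slow=2, fast=5, a=[6, 9, 0, 0, 0, 0, 0, 2, 0, 0, 2]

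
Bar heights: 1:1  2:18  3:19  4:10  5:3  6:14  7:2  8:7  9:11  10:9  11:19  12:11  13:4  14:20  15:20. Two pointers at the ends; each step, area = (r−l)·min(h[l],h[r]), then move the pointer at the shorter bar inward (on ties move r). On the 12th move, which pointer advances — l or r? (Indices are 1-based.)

l

[1,15] min(1,20)*14=14 best=14 * → l++
[2,15] min(18,20)*13=234 best=234 * → l++
[3,15] min(19,20)*12=228 best=234 → l++
[4,15] min(10,20)*11=110 best=234 → l++
[5,15] min(3,20)*10=30 best=234 → l++
[6,15] min(14,20)*9=126 best=234 → l++
[7,15] min(2,20)*8=16 best=234 → l++
[8,15] min(7,20)*7=49 best=234 → l++
[9,15] min(11,20)*6=66 best=234 → l++
[10,15] min(9,20)*5=45 best=234 → l++
[11,15] min(19,20)*4=76 best=234 → l++
[12,15] min(11,20)*3=33 best=234 → l++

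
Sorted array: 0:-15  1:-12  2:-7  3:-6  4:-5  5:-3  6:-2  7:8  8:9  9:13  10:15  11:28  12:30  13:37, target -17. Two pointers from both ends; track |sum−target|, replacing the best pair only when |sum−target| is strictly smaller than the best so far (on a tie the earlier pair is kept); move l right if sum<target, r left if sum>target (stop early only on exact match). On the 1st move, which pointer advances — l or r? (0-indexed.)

l=0 r=13: -15+37=22 d=39 *, r--

r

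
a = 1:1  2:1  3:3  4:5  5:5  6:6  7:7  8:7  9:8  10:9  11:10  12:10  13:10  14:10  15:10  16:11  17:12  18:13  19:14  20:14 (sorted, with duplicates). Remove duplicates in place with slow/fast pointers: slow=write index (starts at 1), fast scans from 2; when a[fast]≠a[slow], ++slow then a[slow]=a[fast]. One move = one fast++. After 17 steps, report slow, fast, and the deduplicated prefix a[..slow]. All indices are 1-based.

(s=1,f=2) a[fast]=1=a[slow] dup → fast++
(s=1,f=3) a[fast]=3≠a[slow]=1 write a[2]=3 → slow++,fast++
(s=2,f=4) a[fast]=5≠a[slow]=3 write a[3]=5 → slow++,fast++
(s=3,f=5) a[fast]=5=a[slow] dup → fast++
(s=3,f=6) a[fast]=6≠a[slow]=5 write a[4]=6 → slow++,fast++
(s=4,f=7) a[fast]=7≠a[slow]=6 write a[5]=7 → slow++,fast++
(s=5,f=8) a[fast]=7=a[slow] dup → fast++
(s=5,f=9) a[fast]=8≠a[slow]=7 write a[6]=8 → slow++,fast++
(s=6,f=10) a[fast]=9≠a[slow]=8 write a[7]=9 → slow++,fast++
(s=7,f=11) a[fast]=10≠a[slow]=9 write a[8]=10 → slow++,fast++
(s=8,f=12) a[fast]=10=a[slow] dup → fast++
(s=8,f=13) a[fast]=10=a[slow] dup → fast++
(s=8,f=14) a[fast]=10=a[slow] dup → fast++
(s=8,f=15) a[fast]=10=a[slow] dup → fast++
(s=8,f=16) a[fast]=11≠a[slow]=10 write a[9]=11 → slow++,fast++
(s=9,f=17) a[fast]=12≠a[slow]=11 write a[10]=12 → slow++,fast++
(s=10,f=18) a[fast]=13≠a[slow]=12 write a[11]=13 → slow++,fast++

slow=11, fast=19, prefix=[1, 3, 5, 6, 7, 8, 9, 10, 11, 12, 13]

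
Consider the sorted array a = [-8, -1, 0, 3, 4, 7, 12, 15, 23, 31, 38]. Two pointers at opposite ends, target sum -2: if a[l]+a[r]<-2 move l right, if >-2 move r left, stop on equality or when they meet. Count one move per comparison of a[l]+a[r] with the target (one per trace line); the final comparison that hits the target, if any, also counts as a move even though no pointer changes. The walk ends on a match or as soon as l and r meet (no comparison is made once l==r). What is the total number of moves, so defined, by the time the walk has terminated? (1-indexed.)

10 moves

l=1 r=11: -8+38=30 >-2, r--
l=1 r=10: -8+31=23 >-2, r--
l=1 r=9: -8+23=15 >-2, r--
l=1 r=8: -8+15=7 >-2, r--
l=1 r=7: -8+12=4 >-2, r--
l=1 r=6: -8+7=-1 >-2, r--
l=1 r=5: -8+4=-4 <-2, l++
l=2 r=5: -1+4=3 >-2, r--
l=2 r=4: -1+3=2 >-2, r--
l=2 r=3: -1+0=-1 >-2, r--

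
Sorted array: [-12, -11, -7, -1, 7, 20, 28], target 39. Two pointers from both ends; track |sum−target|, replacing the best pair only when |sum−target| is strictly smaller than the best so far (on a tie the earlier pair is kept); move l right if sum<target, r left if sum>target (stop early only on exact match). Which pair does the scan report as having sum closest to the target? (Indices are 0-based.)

[0,6] -12+28=16 d=23 * → l++
[1,6] -11+28=17 d=22 * → l++
[2,6] -7+28=21 d=18 * → l++
[3,6] -1+28=27 d=12 * → l++
[4,6] 7+28=35 d=4 * → l++
[5,6] 20+28=48 d=9 → r--

pair (7, 28) with sum 35 (|Δ|=4)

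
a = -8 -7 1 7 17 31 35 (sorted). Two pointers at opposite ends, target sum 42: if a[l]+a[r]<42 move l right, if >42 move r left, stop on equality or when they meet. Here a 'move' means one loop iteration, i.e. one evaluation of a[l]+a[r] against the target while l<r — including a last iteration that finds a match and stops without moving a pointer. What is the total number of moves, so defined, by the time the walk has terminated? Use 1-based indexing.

l=1 r=7: -8+35=27 <42, l++
l=2 r=7: -7+35=28 <42, l++
l=3 r=7: 1+35=36 <42, l++
l=4 r=7: 7+35=42, found

4 moves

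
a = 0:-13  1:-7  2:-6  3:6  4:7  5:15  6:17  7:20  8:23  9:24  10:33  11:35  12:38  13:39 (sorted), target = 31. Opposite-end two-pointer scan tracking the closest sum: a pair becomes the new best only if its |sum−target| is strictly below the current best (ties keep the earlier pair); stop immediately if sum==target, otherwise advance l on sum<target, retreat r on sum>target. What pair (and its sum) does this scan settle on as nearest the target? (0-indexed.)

l=0 r=13: -13+39=26 d=5 *, l++
l=1 r=13: -7+39=32 d=1 *, r--
l=1 r=12: -7+38=31 d=0 *, stop

pair (-7, 38) with sum 31 (|Δ|=0)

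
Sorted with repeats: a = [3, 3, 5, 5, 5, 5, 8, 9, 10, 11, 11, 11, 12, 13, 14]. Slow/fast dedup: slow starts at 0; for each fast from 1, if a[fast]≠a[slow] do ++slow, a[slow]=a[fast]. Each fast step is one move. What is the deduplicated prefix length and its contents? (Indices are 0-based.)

length 9; prefix = [3, 5, 8, 9, 10, 11, 12, 13, 14]

slow=0 fast=1: a[fast]=3=a[slow] dup, fast++
slow=0 fast=2: a[fast]=5≠a[slow]=3 write a[1]=5, slow++,fast++
slow=1 fast=3: a[fast]=5=a[slow] dup, fast++
slow=1 fast=4: a[fast]=5=a[slow] dup, fast++
slow=1 fast=5: a[fast]=5=a[slow] dup, fast++
slow=1 fast=6: a[fast]=8≠a[slow]=5 write a[2]=8, slow++,fast++
slow=2 fast=7: a[fast]=9≠a[slow]=8 write a[3]=9, slow++,fast++
slow=3 fast=8: a[fast]=10≠a[slow]=9 write a[4]=10, slow++,fast++
slow=4 fast=9: a[fast]=11≠a[slow]=10 write a[5]=11, slow++,fast++
slow=5 fast=10: a[fast]=11=a[slow] dup, fast++
slow=5 fast=11: a[fast]=11=a[slow] dup, fast++
slow=5 fast=12: a[fast]=12≠a[slow]=11 write a[6]=12, slow++,fast++
slow=6 fast=13: a[fast]=13≠a[slow]=12 write a[7]=13, slow++,fast++
slow=7 fast=14: a[fast]=14≠a[slow]=13 write a[8]=14, slow++,fast++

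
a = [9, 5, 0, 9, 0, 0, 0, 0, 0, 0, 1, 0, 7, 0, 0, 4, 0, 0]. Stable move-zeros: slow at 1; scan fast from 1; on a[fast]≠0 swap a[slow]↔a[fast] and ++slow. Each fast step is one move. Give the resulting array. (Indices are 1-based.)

[9, 5, 9, 1, 7, 4, 0, 0, 0, 0, 0, 0, 0, 0, 0, 0, 0, 0]

slow=1 fast=1: a[fast]=9≠0 swap→a[1]=9, slow++,fast++
slow=2 fast=2: a[fast]=5≠0 swap→a[2]=5, slow++,fast++
slow=3 fast=3: a[fast]=0, fast++
slow=3 fast=4: a[fast]=9≠0 swap→a[3]=9, slow++,fast++
slow=4 fast=5: a[fast]=0, fast++
slow=4 fast=6: a[fast]=0, fast++
slow=4 fast=7: a[fast]=0, fast++
slow=4 fast=8: a[fast]=0, fast++
slow=4 fast=9: a[fast]=0, fast++
slow=4 fast=10: a[fast]=0, fast++
slow=4 fast=11: a[fast]=1≠0 swap→a[4]=1, slow++,fast++
slow=5 fast=12: a[fast]=0, fast++
slow=5 fast=13: a[fast]=7≠0 swap→a[5]=7, slow++,fast++
slow=6 fast=14: a[fast]=0, fast++
slow=6 fast=15: a[fast]=0, fast++
slow=6 fast=16: a[fast]=4≠0 swap→a[6]=4, slow++,fast++
slow=7 fast=17: a[fast]=0, fast++
slow=7 fast=18: a[fast]=0, fast++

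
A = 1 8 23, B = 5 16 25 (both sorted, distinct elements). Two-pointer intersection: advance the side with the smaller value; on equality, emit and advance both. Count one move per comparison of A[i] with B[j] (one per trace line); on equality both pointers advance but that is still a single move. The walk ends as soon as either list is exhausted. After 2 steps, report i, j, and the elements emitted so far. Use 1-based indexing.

[i=1,j=1] 1<5 → i++
[i=2,j=1] 8>5 → j++

i=2, j=2, emitted=[]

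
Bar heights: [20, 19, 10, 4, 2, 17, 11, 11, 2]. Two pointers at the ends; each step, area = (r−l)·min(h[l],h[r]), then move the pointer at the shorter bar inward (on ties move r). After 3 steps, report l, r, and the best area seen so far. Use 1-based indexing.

l=1 r=9: min(20,2)*8=16 best=16 *, r--
l=1 r=8: min(20,11)*7=77 best=77 *, r--
l=1 r=7: min(20,11)*6=66 best=77, r--

l=1, r=6, best area=77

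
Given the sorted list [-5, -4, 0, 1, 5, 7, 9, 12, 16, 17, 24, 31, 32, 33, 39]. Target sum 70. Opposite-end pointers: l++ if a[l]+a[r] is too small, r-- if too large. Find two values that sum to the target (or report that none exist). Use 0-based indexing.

l=0 r=14: -5+39=34 <70, l++
l=1 r=14: -4+39=35 <70, l++
l=2 r=14: 0+39=39 <70, l++
l=3 r=14: 1+39=40 <70, l++
l=4 r=14: 5+39=44 <70, l++
l=5 r=14: 7+39=46 <70, l++
l=6 r=14: 9+39=48 <70, l++
l=7 r=14: 12+39=51 <70, l++
l=8 r=14: 16+39=55 <70, l++
l=9 r=14: 17+39=56 <70, l++
l=10 r=14: 24+39=63 <70, l++
l=11 r=14: 31+39=70, found

(31, 39)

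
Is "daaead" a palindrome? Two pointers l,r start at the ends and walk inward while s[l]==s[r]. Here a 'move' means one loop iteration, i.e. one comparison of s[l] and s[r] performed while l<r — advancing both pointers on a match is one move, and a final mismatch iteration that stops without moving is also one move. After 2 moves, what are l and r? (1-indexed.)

l=3, r=4

[1,6] 'd'=='d' → l++,r--
[2,5] 'a'=='a' → l++,r--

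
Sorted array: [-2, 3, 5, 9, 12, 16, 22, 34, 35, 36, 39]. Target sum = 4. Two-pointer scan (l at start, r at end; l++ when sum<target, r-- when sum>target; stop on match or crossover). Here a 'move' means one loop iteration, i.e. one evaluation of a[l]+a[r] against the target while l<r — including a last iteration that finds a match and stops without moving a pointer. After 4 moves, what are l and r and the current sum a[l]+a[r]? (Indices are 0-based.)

l=0, r=6, sum=20

[0,10] -2+39=37 >4 → r--
[0,9] -2+36=34 >4 → r--
[0,8] -2+35=33 >4 → r--
[0,7] -2+34=32 >4 → r--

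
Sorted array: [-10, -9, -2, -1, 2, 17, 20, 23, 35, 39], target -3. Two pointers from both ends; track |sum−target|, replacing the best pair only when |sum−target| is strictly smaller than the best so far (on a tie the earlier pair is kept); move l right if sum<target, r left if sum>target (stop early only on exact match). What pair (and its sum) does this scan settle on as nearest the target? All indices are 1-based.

[1,10] -10+39=29 d=32 * → r--
[1,9] -10+35=25 d=28 * → r--
[1,8] -10+23=13 d=16 * → r--
[1,7] -10+20=10 d=13 * → r--
[1,6] -10+17=7 d=10 * → r--
[1,5] -10+2=-8 d=5 * → l++
[2,5] -9+2=-7 d=4 * → l++
[3,5] -2+2=0 d=3 * → r--
[3,4] -2+-1=-3 d=0 * → stop

pair (-2, -1) with sum -3 (|Δ|=0)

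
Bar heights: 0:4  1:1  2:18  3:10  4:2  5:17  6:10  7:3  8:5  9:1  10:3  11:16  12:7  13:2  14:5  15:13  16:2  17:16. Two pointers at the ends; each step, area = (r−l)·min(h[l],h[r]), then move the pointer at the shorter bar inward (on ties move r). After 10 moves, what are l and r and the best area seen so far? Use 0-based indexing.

l=2, r=9, best area=240

[0,17] min(4,16)*17=68 best=68 * → l++
[1,17] min(1,16)*16=16 best=68 → l++
[2,17] min(18,16)*15=240 best=240 * → r--
[2,16] min(18,2)*14=28 best=240 → r--
[2,15] min(18,13)*13=169 best=240 → r--
[2,14] min(18,5)*12=60 best=240 → r--
[2,13] min(18,2)*11=22 best=240 → r--
[2,12] min(18,7)*10=70 best=240 → r--
[2,11] min(18,16)*9=144 best=240 → r--
[2,10] min(18,3)*8=24 best=240 → r--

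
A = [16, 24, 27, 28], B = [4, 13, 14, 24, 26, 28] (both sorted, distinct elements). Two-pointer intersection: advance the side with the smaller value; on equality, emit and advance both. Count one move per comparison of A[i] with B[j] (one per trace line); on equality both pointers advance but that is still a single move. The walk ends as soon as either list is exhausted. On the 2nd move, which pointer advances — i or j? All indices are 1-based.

j

[i=1,j=1] 16>4 → j++
[i=1,j=2] 16>13 → j++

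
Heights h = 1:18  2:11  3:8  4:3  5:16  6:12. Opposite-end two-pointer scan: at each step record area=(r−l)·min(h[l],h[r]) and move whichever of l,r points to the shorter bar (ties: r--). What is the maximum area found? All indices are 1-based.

max area = 64

[1,6] min(18,12)*5=60 best=60 * → r--
[1,5] min(18,16)*4=64 best=64 * → r--
[1,4] min(18,3)*3=9 best=64 → r--
[1,3] min(18,8)*2=16 best=64 → r--
[1,2] min(18,11)*1=11 best=64 → r--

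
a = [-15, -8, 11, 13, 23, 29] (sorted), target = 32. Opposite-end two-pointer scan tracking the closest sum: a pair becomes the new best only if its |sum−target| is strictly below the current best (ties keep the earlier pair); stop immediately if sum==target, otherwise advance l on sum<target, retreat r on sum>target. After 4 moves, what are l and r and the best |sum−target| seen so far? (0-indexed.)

l=2, r=3, best |Δ|=2

l=0 r=5: -15+29=14 d=18 *, l++
l=1 r=5: -8+29=21 d=11 *, l++
l=2 r=5: 11+29=40 d=8 *, r--
l=2 r=4: 11+23=34 d=2 *, r--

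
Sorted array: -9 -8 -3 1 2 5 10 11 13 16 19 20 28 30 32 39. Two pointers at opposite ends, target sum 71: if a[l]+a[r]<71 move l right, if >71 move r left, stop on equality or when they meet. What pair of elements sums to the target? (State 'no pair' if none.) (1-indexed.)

(32, 39)

l=1 r=16: -9+39=30 <71, l++
l=2 r=16: -8+39=31 <71, l++
l=3 r=16: -3+39=36 <71, l++
l=4 r=16: 1+39=40 <71, l++
l=5 r=16: 2+39=41 <71, l++
l=6 r=16: 5+39=44 <71, l++
l=7 r=16: 10+39=49 <71, l++
l=8 r=16: 11+39=50 <71, l++
l=9 r=16: 13+39=52 <71, l++
l=10 r=16: 16+39=55 <71, l++
l=11 r=16: 19+39=58 <71, l++
l=12 r=16: 20+39=59 <71, l++
l=13 r=16: 28+39=67 <71, l++
l=14 r=16: 30+39=69 <71, l++
l=15 r=16: 32+39=71, found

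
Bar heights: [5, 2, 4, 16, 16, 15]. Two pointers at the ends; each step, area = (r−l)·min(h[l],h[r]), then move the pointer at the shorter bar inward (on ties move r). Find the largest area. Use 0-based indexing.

max area = 30

[0,5] min(5,15)*5=25 best=25 * → l++
[1,5] min(2,15)*4=8 best=25 → l++
[2,5] min(4,15)*3=12 best=25 → l++
[3,5] min(16,15)*2=30 best=30 * → r--
[3,4] min(16,16)*1=16 best=30 → r--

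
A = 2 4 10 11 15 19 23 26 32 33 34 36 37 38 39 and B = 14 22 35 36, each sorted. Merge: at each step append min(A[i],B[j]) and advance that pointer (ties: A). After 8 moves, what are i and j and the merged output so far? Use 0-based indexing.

i=0 j=0: A[i]=2<=B[j]=14 take 2, i++
i=1 j=0: A[i]=4<=B[j]=14 take 4, i++
i=2 j=0: A[i]=10<=B[j]=14 take 10, i++
i=3 j=0: A[i]=11<=B[j]=14 take 11, i++
i=4 j=0: A[i]=15>B[j]=14 take 14, j++
i=4 j=1: A[i]=15<=B[j]=22 take 15, i++
i=5 j=1: A[i]=19<=B[j]=22 take 19, i++
i=6 j=1: A[i]=23>B[j]=22 take 22, j++

i=6, j=2, merged so far=[2, 4, 10, 11, 14, 15, 19, 22]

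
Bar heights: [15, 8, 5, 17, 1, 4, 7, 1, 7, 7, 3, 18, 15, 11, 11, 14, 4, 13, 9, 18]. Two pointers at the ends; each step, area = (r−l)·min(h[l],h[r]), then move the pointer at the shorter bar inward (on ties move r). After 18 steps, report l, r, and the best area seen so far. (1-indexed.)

[1,20] min(15,18)*19=285 best=285 * → l++
[2,20] min(8,18)*18=144 best=285 → l++
[3,20] min(5,18)*17=85 best=285 → l++
[4,20] min(17,18)*16=272 best=285 → l++
[5,20] min(1,18)*15=15 best=285 → l++
[6,20] min(4,18)*14=56 best=285 → l++
[7,20] min(7,18)*13=91 best=285 → l++
[8,20] min(1,18)*12=12 best=285 → l++
[9,20] min(7,18)*11=77 best=285 → l++
[10,20] min(7,18)*10=70 best=285 → l++
[11,20] min(3,18)*9=27 best=285 → l++
[12,20] min(18,18)*8=144 best=285 → r--
[12,19] min(18,9)*7=63 best=285 → r--
[12,18] min(18,13)*6=78 best=285 → r--
[12,17] min(18,4)*5=20 best=285 → r--
[12,16] min(18,14)*4=56 best=285 → r--
[12,15] min(18,11)*3=33 best=285 → r--
[12,14] min(18,11)*2=22 best=285 → r--

l=12, r=13, best area=285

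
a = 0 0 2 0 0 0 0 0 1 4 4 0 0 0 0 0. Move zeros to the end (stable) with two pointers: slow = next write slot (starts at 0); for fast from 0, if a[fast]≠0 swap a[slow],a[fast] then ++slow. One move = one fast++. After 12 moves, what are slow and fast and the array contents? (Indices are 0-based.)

slow=4, fast=12, a=[2, 1, 4, 4, 0, 0, 0, 0, 0, 0, 0, 0, 0, 0, 0, 0]

(s=0,f=0) a[fast]=0 → fast++
(s=0,f=1) a[fast]=0 → fast++
(s=0,f=2) a[fast]=2≠0 swap→a[0]=2 → slow++,fast++
(s=1,f=3) a[fast]=0 → fast++
(s=1,f=4) a[fast]=0 → fast++
(s=1,f=5) a[fast]=0 → fast++
(s=1,f=6) a[fast]=0 → fast++
(s=1,f=7) a[fast]=0 → fast++
(s=1,f=8) a[fast]=1≠0 swap→a[1]=1 → slow++,fast++
(s=2,f=9) a[fast]=4≠0 swap→a[2]=4 → slow++,fast++
(s=3,f=10) a[fast]=4≠0 swap→a[3]=4 → slow++,fast++
(s=4,f=11) a[fast]=0 → fast++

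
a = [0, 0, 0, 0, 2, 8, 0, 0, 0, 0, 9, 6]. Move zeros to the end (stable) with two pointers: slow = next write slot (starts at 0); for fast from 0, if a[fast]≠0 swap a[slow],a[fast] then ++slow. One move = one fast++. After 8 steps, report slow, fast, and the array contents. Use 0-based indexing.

slow=2, fast=8, a=[2, 8, 0, 0, 0, 0, 0, 0, 0, 0, 9, 6]

slow=0 fast=0: a[fast]=0, fast++
slow=0 fast=1: a[fast]=0, fast++
slow=0 fast=2: a[fast]=0, fast++
slow=0 fast=3: a[fast]=0, fast++
slow=0 fast=4: a[fast]=2≠0 swap→a[0]=2, slow++,fast++
slow=1 fast=5: a[fast]=8≠0 swap→a[1]=8, slow++,fast++
slow=2 fast=6: a[fast]=0, fast++
slow=2 fast=7: a[fast]=0, fast++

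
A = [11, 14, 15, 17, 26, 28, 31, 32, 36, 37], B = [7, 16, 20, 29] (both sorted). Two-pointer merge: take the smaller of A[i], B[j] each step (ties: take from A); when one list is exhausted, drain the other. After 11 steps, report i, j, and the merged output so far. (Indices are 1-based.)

i=8, j=5, merged so far=[7, 11, 14, 15, 16, 17, 20, 26, 28, 29, 31]

[i=1,j=1] A[i]=11>B[j]=7 take 7 → j++
[i=1,j=2] A[i]=11<=B[j]=16 take 11 → i++
[i=2,j=2] A[i]=14<=B[j]=16 take 14 → i++
[i=3,j=2] A[i]=15<=B[j]=16 take 15 → i++
[i=4,j=2] A[i]=17>B[j]=16 take 16 → j++
[i=4,j=3] A[i]=17<=B[j]=20 take 17 → i++
[i=5,j=3] A[i]=26>B[j]=20 take 20 → j++
[i=5,j=4] A[i]=26<=B[j]=29 take 26 → i++
[i=6,j=4] A[i]=28<=B[j]=29 take 28 → i++
[i=7,j=4] A[i]=31>B[j]=29 take 29 → j++
[i=7,j=5] B done, take A[i]=31 → i++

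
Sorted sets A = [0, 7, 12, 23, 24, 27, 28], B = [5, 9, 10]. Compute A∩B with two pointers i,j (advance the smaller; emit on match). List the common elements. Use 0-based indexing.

intersection = []

i=0 j=0: 0<5, i++
i=1 j=0: 7>5, j++
i=1 j=1: 7<9, i++
i=2 j=1: 12>9, j++
i=2 j=2: 12>10, j++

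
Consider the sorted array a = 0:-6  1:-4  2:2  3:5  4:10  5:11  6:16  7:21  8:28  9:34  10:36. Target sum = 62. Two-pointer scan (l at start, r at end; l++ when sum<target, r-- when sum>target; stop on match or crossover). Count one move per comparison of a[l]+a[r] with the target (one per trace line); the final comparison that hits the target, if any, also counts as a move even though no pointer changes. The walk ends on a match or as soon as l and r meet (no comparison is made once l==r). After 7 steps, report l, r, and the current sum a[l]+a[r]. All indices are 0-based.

[0,10] -6+36=30 <62 → l++
[1,10] -4+36=32 <62 → l++
[2,10] 2+36=38 <62 → l++
[3,10] 5+36=41 <62 → l++
[4,10] 10+36=46 <62 → l++
[5,10] 11+36=47 <62 → l++
[6,10] 16+36=52 <62 → l++

l=7, r=10, sum=57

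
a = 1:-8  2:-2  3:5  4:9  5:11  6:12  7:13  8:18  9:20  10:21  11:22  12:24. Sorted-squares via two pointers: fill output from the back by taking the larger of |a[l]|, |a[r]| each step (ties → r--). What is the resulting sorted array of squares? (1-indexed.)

[1,12] |-8|<=|24| out[12]=576 → r--
[1,11] |-8|<=|22| out[11]=484 → r--
[1,10] |-8|<=|21| out[10]=441 → r--
[1,9] |-8|<=|20| out[9]=400 → r--
[1,8] |-8|<=|18| out[8]=324 → r--
[1,7] |-8|<=|13| out[7]=169 → r--
[1,6] |-8|<=|12| out[6]=144 → r--
[1,5] |-8|<=|11| out[5]=121 → r--
[1,4] |-8|<=|9| out[4]=81 → r--
[1,3] |-8|>|5| out[3]=64 → l++
[2,3] |-2|<=|5| out[2]=25 → r--
[2,2] |-2|<=|-2| out[1]=4 → r--

[4, 25, 64, 81, 121, 144, 169, 324, 400, 441, 484, 576]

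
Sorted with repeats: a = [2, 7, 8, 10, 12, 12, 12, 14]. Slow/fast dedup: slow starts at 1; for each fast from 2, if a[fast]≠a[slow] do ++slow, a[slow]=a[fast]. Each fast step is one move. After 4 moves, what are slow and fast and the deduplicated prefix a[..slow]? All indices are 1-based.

(s=1,f=2) a[fast]=7≠a[slow]=2 write a[2]=7 → slow++,fast++
(s=2,f=3) a[fast]=8≠a[slow]=7 write a[3]=8 → slow++,fast++
(s=3,f=4) a[fast]=10≠a[slow]=8 write a[4]=10 → slow++,fast++
(s=4,f=5) a[fast]=12≠a[slow]=10 write a[5]=12 → slow++,fast++

slow=5, fast=6, prefix=[2, 7, 8, 10, 12]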